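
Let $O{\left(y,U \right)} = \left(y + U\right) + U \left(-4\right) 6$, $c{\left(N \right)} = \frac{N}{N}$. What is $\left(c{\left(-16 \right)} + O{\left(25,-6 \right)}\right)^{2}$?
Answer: $26896$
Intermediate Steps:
$c{\left(N \right)} = 1$
$O{\left(y,U \right)} = y - 23 U$ ($O{\left(y,U \right)} = \left(U + y\right) + - 4 U 6 = \left(U + y\right) - 24 U = y - 23 U$)
$\left(c{\left(-16 \right)} + O{\left(25,-6 \right)}\right)^{2} = \left(1 + \left(25 - -138\right)\right)^{2} = \left(1 + \left(25 + 138\right)\right)^{2} = \left(1 + 163\right)^{2} = 164^{2} = 26896$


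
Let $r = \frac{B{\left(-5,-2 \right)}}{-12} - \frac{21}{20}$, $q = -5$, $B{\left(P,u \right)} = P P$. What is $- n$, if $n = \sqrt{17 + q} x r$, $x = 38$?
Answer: $\frac{3572 \sqrt{3}}{15} \approx 412.46$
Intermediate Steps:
$B{\left(P,u \right)} = P^{2}$
$r = - \frac{47}{15}$ ($r = \frac{\left(-5\right)^{2}}{-12} - \frac{21}{20} = 25 \left(- \frac{1}{12}\right) - \frac{21}{20} = - \frac{25}{12} - \frac{21}{20} = - \frac{47}{15} \approx -3.1333$)
$n = - \frac{3572 \sqrt{3}}{15}$ ($n = \sqrt{17 - 5} \cdot 38 \left(- \frac{47}{15}\right) = \sqrt{12} \cdot 38 \left(- \frac{47}{15}\right) = 2 \sqrt{3} \cdot 38 \left(- \frac{47}{15}\right) = 76 \sqrt{3} \left(- \frac{47}{15}\right) = - \frac{3572 \sqrt{3}}{15} \approx -412.46$)
$- n = - \frac{\left(-3572\right) \sqrt{3}}{15} = \frac{3572 \sqrt{3}}{15}$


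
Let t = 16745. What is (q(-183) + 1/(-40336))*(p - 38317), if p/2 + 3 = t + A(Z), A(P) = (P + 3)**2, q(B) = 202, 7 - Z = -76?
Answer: 81144647289/40336 ≈ 2.0117e+6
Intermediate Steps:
Z = 83 (Z = 7 - 1*(-76) = 7 + 76 = 83)
A(P) = (3 + P)**2
p = 48276 (p = -6 + 2*(16745 + (3 + 83)**2) = -6 + 2*(16745 + 86**2) = -6 + 2*(16745 + 7396) = -6 + 2*24141 = -6 + 48282 = 48276)
(q(-183) + 1/(-40336))*(p - 38317) = (202 + 1/(-40336))*(48276 - 38317) = (202 - 1/40336)*9959 = (8147871/40336)*9959 = 81144647289/40336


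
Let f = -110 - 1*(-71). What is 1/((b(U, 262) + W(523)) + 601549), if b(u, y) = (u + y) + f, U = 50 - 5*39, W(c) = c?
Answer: 1/602150 ≈ 1.6607e-6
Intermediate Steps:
U = -145 (U = 50 - 195 = -145)
f = -39 (f = -110 + 71 = -39)
b(u, y) = -39 + u + y (b(u, y) = (u + y) - 39 = -39 + u + y)
1/((b(U, 262) + W(523)) + 601549) = 1/(((-39 - 145 + 262) + 523) + 601549) = 1/((78 + 523) + 601549) = 1/(601 + 601549) = 1/602150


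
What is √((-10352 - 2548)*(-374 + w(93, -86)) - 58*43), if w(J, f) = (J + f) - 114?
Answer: √6202406 ≈ 2490.5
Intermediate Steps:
w(J, f) = -114 + J + f
√((-10352 - 2548)*(-374 + w(93, -86)) - 58*43) = √((-10352 - 2548)*(-374 + (-114 + 93 - 86)) - 58*43) = √(-12900*(-374 - 107) - 2494) = √(-12900*(-481) - 2494) = √(6204900 - 2494) = √6202406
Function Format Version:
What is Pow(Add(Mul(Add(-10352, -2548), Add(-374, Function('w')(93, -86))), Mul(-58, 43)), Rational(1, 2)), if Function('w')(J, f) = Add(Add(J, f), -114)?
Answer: Pow(6202406, Rational(1, 2)) ≈ 2490.5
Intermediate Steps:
Function('w')(J, f) = Add(-114, J, f)
Pow(Add(Mul(Add(-10352, -2548), Add(-374, Function('w')(93, -86))), Mul(-58, 43)), Rational(1, 2)) = Pow(Add(Mul(Add(-10352, -2548), Add(-374, Add(-114, 93, -86))), Mul(-58, 43)), Rational(1, 2)) = Pow(Add(Mul(-12900, Add(-374, -107)), -2494), Rational(1, 2)) = Pow(Add(Mul(-12900, -481), -2494), Rational(1, 2)) = Pow(Add(6204900, -2494), Rational(1, 2)) = Pow(6202406, Rational(1, 2))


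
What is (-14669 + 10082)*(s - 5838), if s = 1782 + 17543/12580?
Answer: 233968820019/12580 ≈ 1.8598e+7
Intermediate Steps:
s = 22435103/12580 (s = 1782 + 17543*(1/12580) = 1782 + 17543/12580 = 22435103/12580 ≈ 1783.4)
(-14669 + 10082)*(s - 5838) = (-14669 + 10082)*(22435103/12580 - 5838) = -4587*(-51006937/12580) = 233968820019/12580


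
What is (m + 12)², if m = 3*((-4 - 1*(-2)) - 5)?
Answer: 81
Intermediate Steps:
m = -21 (m = 3*((-4 + 2) - 5) = 3*(-2 - 5) = 3*(-7) = -21)
(m + 12)² = (-21 + 12)² = (-9)² = 81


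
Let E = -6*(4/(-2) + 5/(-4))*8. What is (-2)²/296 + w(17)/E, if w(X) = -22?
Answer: -184/1443 ≈ -0.12751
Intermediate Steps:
E = 156 (E = -6*(4*(-½) + 5*(-¼))*8 = -6*(-2 - 5/4)*8 = -6*(-13/4)*8 = (39/2)*8 = 156)
(-2)²/296 + w(17)/E = (-2)²/296 - 22/156 = 4*(1/296) - 22*1/156 = 1/74 - 11/78 = -184/1443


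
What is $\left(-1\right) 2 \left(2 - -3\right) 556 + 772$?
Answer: $-4788$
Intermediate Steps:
$\left(-1\right) 2 \left(2 - -3\right) 556 + 772 = - 2 \left(2 + 3\right) 556 + 772 = \left(-2\right) 5 \cdot 556 + 772 = \left(-10\right) 556 + 772 = -5560 + 772 = -4788$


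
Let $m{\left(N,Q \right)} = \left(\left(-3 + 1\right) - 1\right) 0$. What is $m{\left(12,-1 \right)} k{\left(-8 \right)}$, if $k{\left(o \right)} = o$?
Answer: $0$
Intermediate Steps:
$m{\left(N,Q \right)} = 0$ ($m{\left(N,Q \right)} = \left(-2 - 1\right) 0 = \left(-3\right) 0 = 0$)
$m{\left(12,-1 \right)} k{\left(-8 \right)} = 0 \left(-8\right) = 0$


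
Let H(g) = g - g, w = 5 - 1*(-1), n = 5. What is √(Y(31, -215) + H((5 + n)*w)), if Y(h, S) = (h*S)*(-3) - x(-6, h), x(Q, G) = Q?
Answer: √20001 ≈ 141.42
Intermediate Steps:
w = 6 (w = 5 + 1 = 6)
Y(h, S) = 6 - 3*S*h (Y(h, S) = (h*S)*(-3) - 1*(-6) = (S*h)*(-3) + 6 = -3*S*h + 6 = 6 - 3*S*h)
H(g) = 0
√(Y(31, -215) + H((5 + n)*w)) = √((6 - 3*(-215)*31) + 0) = √((6 + 19995) + 0) = √(20001 + 0) = √20001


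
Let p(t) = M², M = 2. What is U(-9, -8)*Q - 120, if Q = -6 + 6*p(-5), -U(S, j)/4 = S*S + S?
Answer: -5304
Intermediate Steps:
p(t) = 4 (p(t) = 2² = 4)
U(S, j) = -4*S - 4*S² (U(S, j) = -4*(S*S + S) = -4*(S² + S) = -4*(S + S²) = -4*S - 4*S²)
Q = 18 (Q = -6 + 6*4 = -6 + 24 = 18)
U(-9, -8)*Q - 120 = -4*(-9)*(1 - 9)*18 - 120 = -4*(-9)*(-8)*18 - 120 = -288*18 - 120 = -5184 - 120 = -5304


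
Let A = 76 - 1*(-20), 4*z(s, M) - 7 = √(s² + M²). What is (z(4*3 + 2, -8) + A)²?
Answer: 153141/16 + 391*√65/4 ≈ 10359.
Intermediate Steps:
z(s, M) = 7/4 + √(M² + s²)/4 (z(s, M) = 7/4 + √(s² + M²)/4 = 7/4 + √(M² + s²)/4)
A = 96 (A = 76 + 20 = 96)
(z(4*3 + 2, -8) + A)² = ((7/4 + √((-8)² + (4*3 + 2)²)/4) + 96)² = ((7/4 + √(64 + (12 + 2)²)/4) + 96)² = ((7/4 + √(64 + 14²)/4) + 96)² = ((7/4 + √(64 + 196)/4) + 96)² = ((7/4 + √260/4) + 96)² = ((7/4 + (2*√65)/4) + 96)² = ((7/4 + √65/2) + 96)² = (391/4 + √65/2)²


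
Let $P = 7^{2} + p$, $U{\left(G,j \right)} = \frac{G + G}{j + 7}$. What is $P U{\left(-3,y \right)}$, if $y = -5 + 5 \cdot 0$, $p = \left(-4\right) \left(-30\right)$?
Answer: $-507$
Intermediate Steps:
$p = 120$
$y = -5$ ($y = -5 + 0 = -5$)
$U{\left(G,j \right)} = \frac{2 G}{7 + j}$
$P = 169$ ($P = 7^{2} + 120 = 49 + 120 = 169$)
$P U{\left(-3,y \right)} = 169 \cdot 2 \left(-3\right) \frac{1}{7 - 5} = 169 \cdot 2 \left(-3\right) \frac{1}{2} = 169 \left(-3\right) = -507$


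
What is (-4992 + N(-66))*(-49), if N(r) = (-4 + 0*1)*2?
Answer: 245000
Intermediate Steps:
N(r) = -8 (N(r) = (-4 + 0)*2 = -4*2 = -8)
(-4992 + N(-66))*(-49) = (-4992 - 8)*(-49) = -5000*(-49) = 245000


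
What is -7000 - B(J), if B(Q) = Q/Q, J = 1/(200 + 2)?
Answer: -7001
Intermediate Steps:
J = 1/202 ≈ 0.0049505
B(Q) = 1
-7000 - B(J) = -7000 - 1*1 = -7000 - 1 = -7001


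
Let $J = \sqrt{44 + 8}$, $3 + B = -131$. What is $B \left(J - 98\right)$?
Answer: $13132 - 268 \sqrt{13} \approx 12166.0$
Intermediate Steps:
$B = -134$ ($B = -3 - 131 = -134$)
$J = 2 \sqrt{13}$ ($J = \sqrt{52} = 2 \sqrt{13} \approx 7.2111$)
$B \left(J - 98\right) = - 134 \left(2 \sqrt{13} - 98\right) = - 134 \left(-98 + 2 \sqrt{13}\right) = 13132 - 268 \sqrt{13}$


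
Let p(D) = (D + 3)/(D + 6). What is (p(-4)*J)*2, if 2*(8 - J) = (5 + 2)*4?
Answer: 6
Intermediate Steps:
p(D) = (3 + D)/(6 + D)
J = -6 (J = 8 - (5 + 2)*4/2 = 8 - 7*4/2 = 8 - ½*28 = 8 - 14 = -6)
(p(-4)*J)*2 = (((3 - 4)/(6 - 4))*(-6))*2 = ((-1/2)*(-6))*2 = (((½)*(-1))*(-6))*2 = -½*(-6)*2 = 3*2 = 6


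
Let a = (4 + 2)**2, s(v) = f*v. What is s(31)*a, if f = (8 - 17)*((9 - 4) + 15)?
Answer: -200880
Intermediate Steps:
f = -180 (f = -9*(5 + 15) = -9*20 = -180)
s(v) = -180*v
a = 36 (a = 6**2 = 36)
s(31)*a = -180*31*36 = -5580*36 = -200880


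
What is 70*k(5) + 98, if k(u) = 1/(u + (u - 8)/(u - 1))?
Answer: 1946/17 ≈ 114.47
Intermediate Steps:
k(u) = 1/(u + (-8 + u)/(-1 + u))
70*k(5) + 98 = 70*((-1 + 5)/(-8 + 5²)) + 98 = 70*(4/(-8 + 25)) + 98 = 70*(4/17) + 98 = 280/17 + 98 = 1946/17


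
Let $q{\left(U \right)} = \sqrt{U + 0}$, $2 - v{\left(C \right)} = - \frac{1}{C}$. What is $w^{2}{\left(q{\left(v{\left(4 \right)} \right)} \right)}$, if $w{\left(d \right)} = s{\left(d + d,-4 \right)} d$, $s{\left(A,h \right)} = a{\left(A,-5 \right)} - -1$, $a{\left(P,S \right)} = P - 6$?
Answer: $9$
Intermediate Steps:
$a{\left(P,S \right)} = -6 + P$ ($a{\left(P,S \right)} = P - 6 = -6 + P$)
$s{\left(A,h \right)} = -5 + A$ ($s{\left(A,h \right)} = \left(-6 + A\right) - -1 = \left(-6 + A\right) + 1 = -5 + A$)
$v{\left(C \right)} = 2 + \frac{1}{C}$ ($v{\left(C \right)} = 2 - - \frac{1}{C} = 2 + \frac{1}{C}$)
$q{\left(U \right)} = \sqrt{U}$
$w{\left(d \right)} = d \left(-5 + 2 d\right)$ ($w{\left(d \right)} = \left(-5 + \left(d + d\right)\right) d = \left(-5 + 2 d\right) d = d \left(-5 + 2 d\right)$)
$w^{2}{\left(q{\left(v{\left(4 \right)} \right)} \right)} = \left(\sqrt{2 + \frac{1}{4}} \left(-5 + 2 \sqrt{2 + \frac{1}{4}}\right)\right)^{2} = \left(\sqrt{\frac{9}{4}} \left(-5 + 2 \sqrt{\frac{9}{4}}\right)\right)^{2} = \left(\frac{3 \left(-5 + 2 \cdot \frac{3}{2}\right)}{2}\right)^{2} = \left(\frac{3 \left(-5 + 3\right)}{2}\right)^{2} = \left(\frac{3}{2} \left(-2\right)\right)^{2} = \left(-3\right)^{2} = 9$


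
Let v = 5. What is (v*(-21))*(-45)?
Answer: 4725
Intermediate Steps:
(v*(-21))*(-45) = (5*(-21))*(-45) = -105*(-45) = 4725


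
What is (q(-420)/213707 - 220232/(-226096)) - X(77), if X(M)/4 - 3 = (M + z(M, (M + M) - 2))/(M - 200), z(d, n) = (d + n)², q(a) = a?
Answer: 32323016001767/19048559738 ≈ 1696.9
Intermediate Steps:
X(M) = 12 + 4*(M + (-2 + 3*M)²)/(-200 + M) (X(M) = 12 + 4*((M + (M + ((M + M) - 2))²)/(M - 200)) = 12 + 4*((M + (M + (2*M - 2))²)/(-200 + M)) = 12 + 4*((M + (M + (-2 + 2*M))²)/(-200 + M)) = 12 + 4*((M + (-2 + 3*M)²)/(-200 + M)) = 12 + 4*(M + (-2 + 3*M)²)/(-200 + M))
(q(-420)/213707 - 220232/(-226096)) - X(77) = (-420/213707 - 220232/(-226096)) - 4*(-596 - 8*77 + 9*77²)/(-200 + 77) = (-420*1/213707 - 220232*(-1/226096)) - 4*(-596 - 616 + 9*5929)/(-123) = (-420/213707 + 27529/28262) - 4*(-1)*(-596 - 616 + 53361)/123 = 451636151/464599018 - 4*(-1)*52149/123 = 451636151/464599018 - 1*(-69532/41) = 451636151/464599018 + 69532/41 = 32323016001767/19048559738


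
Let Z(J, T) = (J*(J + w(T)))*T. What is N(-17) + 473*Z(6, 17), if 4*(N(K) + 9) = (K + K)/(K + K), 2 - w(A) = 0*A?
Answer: 1543837/4 ≈ 3.8596e+5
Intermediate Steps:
w(A) = 2 (w(A) = 2 - 0*A = 2 - 1*0 = 2 + 0 = 2)
Z(J, T) = J*T*(2 + J) (Z(J, T) = (J*(J + 2))*T = (J*(2 + J))*T = J*T*(2 + J))
N(K) = -35/4 (N(K) = -9 + ((K + K)/(K + K))/4 = -9 + ((2*K)/((2*K)))/4 = -9 + ((2*K)*(1/(2*K)))/4 = -9 + (¼)*1 = -9 + ¼ = -35/4)
N(-17) + 473*Z(6, 17) = -35/4 + 473*(6*17*(2 + 6)) = -35/4 + 473*(6*17*8) = -35/4 + 473*816 = -35/4 + 385968 = 1543837/4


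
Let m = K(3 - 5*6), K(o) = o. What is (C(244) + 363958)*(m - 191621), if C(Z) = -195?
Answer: -69714451424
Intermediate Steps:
m = -27 (m = 3 - 5*6 = 3 - 30 = -27)
(C(244) + 363958)*(m - 191621) = (-195 + 363958)*(-27 - 191621) = 363763*(-191648) = -69714451424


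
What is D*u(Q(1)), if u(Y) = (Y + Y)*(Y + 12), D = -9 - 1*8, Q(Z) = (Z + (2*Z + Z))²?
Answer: -15232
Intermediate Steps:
Q(Z) = 16*Z² (Q(Z) = (Z + 3*Z)² = (4*Z)² = 16*Z²)
D = -17 (D = -9 - 8 = -17)
u(Y) = 2*Y*(12 + Y) (u(Y) = (2*Y)*(12 + Y) = 2*Y*(12 + Y))
D*u(Q(1)) = -34*16*1²*(12 + 16*1²) = -34*16*1*(12 + 16*1) = -34*16*(12 + 16) = -34*16*28 = -17*896 = -15232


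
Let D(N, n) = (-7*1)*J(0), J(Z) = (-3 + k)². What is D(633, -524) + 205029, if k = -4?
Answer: 204686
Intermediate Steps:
J(Z) = 49 (J(Z) = (-3 - 4)² = (-7)² = 49)
D(N, n) = -343 (D(N, n) = -7*1*49 = -7*49 = -343)
D(633, -524) + 205029 = -343 + 205029 = 204686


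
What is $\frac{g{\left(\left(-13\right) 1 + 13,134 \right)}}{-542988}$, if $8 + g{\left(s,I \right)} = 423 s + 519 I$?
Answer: $- \frac{34769}{271494} \approx -0.12807$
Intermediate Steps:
$g{\left(s,I \right)} = -8 + 423 s + 519 I$ ($g{\left(s,I \right)} = -8 + \left(423 s + 519 I\right) = -8 + 423 s + 519 I$)
$\frac{g{\left(\left(-13\right) 1 + 13,134 \right)}}{-542988} = \frac{-8 + 423 \left(\left(-13\right) 1 + 13\right) + 519 \cdot 134}{-542988} = \left(-8 + 423 \left(-13 + 13\right) + 69546\right) \left(- \frac{1}{542988}\right) = \left(-8 + 423 \cdot 0 + 69546\right) \left(- \frac{1}{542988}\right) = \left(-8 + 0 + 69546\right) \left(- \frac{1}{542988}\right) = 69538 \left(- \frac{1}{542988}\right) = - \frac{34769}{271494}$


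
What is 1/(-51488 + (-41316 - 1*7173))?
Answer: -1/99977 ≈ -1.0002e-5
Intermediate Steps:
1/(-51488 + (-41316 - 1*7173)) = 1/(-51488 + (-41316 - 7173)) = 1/(-51488 - 48489) = 1/(-99977) = -1/99977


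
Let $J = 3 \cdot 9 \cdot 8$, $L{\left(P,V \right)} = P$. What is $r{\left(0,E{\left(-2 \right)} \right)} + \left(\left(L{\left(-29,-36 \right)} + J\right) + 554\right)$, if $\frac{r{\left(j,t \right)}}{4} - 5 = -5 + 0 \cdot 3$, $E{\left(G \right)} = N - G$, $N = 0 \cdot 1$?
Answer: $741$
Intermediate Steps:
$J = 216$ ($J = 27 \cdot 8 = 216$)
$N = 0$
$E{\left(G \right)} = - G$ ($E{\left(G \right)} = 0 - G = - G$)
$r{\left(j,t \right)} = 0$ ($r{\left(j,t \right)} = 20 + 4 \left(-5 + 0 \cdot 3\right) = 20 + 4 \left(-5 + 0\right) = 20 + 4 \left(-5\right) = 20 - 20 = 0$)
$r{\left(0,E{\left(-2 \right)} \right)} + \left(\left(L{\left(-29,-36 \right)} + J\right) + 554\right) = 0 + \left(\left(-29 + 216\right) + 554\right) = 0 + \left(187 + 554\right) = 0 + 741 = 741$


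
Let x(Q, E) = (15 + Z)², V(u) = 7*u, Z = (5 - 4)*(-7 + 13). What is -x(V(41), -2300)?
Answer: -441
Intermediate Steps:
Z = 6 (Z = 1*6 = 6)
x(Q, E) = 441 (x(Q, E) = (15 + 6)² = 21² = 441)
-x(V(41), -2300) = -1*441 = -441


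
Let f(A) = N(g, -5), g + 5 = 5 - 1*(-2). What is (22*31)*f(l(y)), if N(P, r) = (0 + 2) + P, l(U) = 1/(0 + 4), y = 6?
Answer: 2728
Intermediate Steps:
l(U) = ¼ (l(U) = 1/4 = ¼)
g = 2 (g = -5 + (5 - 1*(-2)) = -5 + (5 + 2) = -5 + 7 = 2)
N(P, r) = 2 + P
f(A) = 4 (f(A) = 2 + 2 = 4)
(22*31)*f(l(y)) = (22*31)*4 = 682*4 = 2728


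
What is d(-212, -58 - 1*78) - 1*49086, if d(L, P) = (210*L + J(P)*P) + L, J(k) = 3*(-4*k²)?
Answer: 30091654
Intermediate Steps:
J(k) = -12*k²
d(L, P) = -12*P³ + 211*L (d(L, P) = (210*L + (-12*P²)*P) + L = (210*L - 12*P³) + L = (-12*P³ + 210*L) + L = -12*P³ + 211*L)
d(-212, -58 - 1*78) - 1*49086 = (-12*(-58 - 1*78)³ + 211*(-212)) - 1*49086 = (-12*(-58 - 78)³ - 44732) - 49086 = (-12*(-136)³ - 44732) - 49086 = (-12*(-2515456) - 44732) - 49086 = (30185472 - 44732) - 49086 = 30140740 - 49086 = 30091654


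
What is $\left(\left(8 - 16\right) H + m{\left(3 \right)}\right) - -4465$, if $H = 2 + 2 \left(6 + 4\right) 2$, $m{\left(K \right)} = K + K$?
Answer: $4135$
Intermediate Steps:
$m{\left(K \right)} = 2 K$
$H = 42$ ($H = 2 + 2 \cdot 10 \cdot 2 = 2 + 2 \cdot 20 = 2 + 40 = 42$)
$\left(\left(8 - 16\right) H + m{\left(3 \right)}\right) - -4465 = \left(\left(8 - 16\right) 42 + 2 \cdot 3\right) - -4465 = \left(\left(-8\right) 42 + 6\right) + 4465 = \left(-336 + 6\right) + 4465 = -330 + 4465 = 4135$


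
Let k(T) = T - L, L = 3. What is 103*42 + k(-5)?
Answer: 4318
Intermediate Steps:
k(T) = -3 + T (k(T) = T - 1*3 = T - 3 = -3 + T)
103*42 + k(-5) = 103*42 + (-3 - 5) = 4326 - 8 = 4318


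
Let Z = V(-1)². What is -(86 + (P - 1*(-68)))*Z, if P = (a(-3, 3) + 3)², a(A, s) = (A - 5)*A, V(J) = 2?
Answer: -3532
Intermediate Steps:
Z = 4 (Z = 2² = 4)
a(A, s) = A*(-5 + A) (a(A, s) = (-5 + A)*A = A*(-5 + A))
P = 729 (P = (-3*(-5 - 3) + 3)² = (-3*(-8) + 3)² = (24 + 3)² = 27² = 729)
-(86 + (P - 1*(-68)))*Z = -(86 + (729 - 1*(-68)))*4 = -(86 + (729 + 68))*4 = -(86 + 797)*4 = -883*4 = -1*3532 = -3532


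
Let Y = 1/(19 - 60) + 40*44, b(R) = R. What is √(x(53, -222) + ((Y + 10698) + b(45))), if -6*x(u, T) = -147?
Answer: √84234746/82 ≈ 111.93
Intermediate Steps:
x(u, T) = 49/2 (x(u, T) = -⅙*(-147) = 49/2)
Y = 72159/41 (Y = 1/(-41) + 1760 = -1/41 + 1760 = 72159/41 ≈ 1760.0)
√(x(53, -222) + ((Y + 10698) + b(45))) = √(49/2 + ((72159/41 + 10698) + 45)) = √(49/2 + (510777/41 + 45)) = √(49/2 + 512622/41) = √(1027253/82) = √84234746/82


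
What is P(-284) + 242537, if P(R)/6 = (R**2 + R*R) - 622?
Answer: 1206677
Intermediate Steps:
P(R) = -3732 + 12*R**2 (P(R) = 6*((R**2 + R*R) - 622) = 6*((R**2 + R**2) - 622) = 6*(2*R**2 - 622) = 6*(-622 + 2*R**2) = -3732 + 12*R**2)
P(-284) + 242537 = (-3732 + 12*(-284)**2) + 242537 = (-3732 + 12*80656) + 242537 = (-3732 + 967872) + 242537 = 964140 + 242537 = 1206677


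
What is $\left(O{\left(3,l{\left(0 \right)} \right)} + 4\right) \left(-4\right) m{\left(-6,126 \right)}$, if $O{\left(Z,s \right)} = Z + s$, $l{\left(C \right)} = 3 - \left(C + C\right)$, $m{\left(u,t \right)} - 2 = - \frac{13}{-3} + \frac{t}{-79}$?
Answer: $- \frac{44920}{237} \approx -189.54$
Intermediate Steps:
$m{\left(u,t \right)} = \frac{19}{3} - \frac{t}{79}$ ($m{\left(u,t \right)} = 2 + \left(- \frac{13}{-3} + \frac{t}{-79}\right) = 2 + \left(\left(-13\right) \left(- \frac{1}{3}\right) + t \left(- \frac{1}{79}\right)\right) = 2 - \left(- \frac{13}{3} + \frac{t}{79}\right) = \frac{19}{3} - \frac{t}{79}$)
$l{\left(C \right)} = 3 - 2 C$
$\left(O{\left(3,l{\left(0 \right)} \right)} + 4\right) \left(-4\right) m{\left(-6,126 \right)} = \left(\left(3 + \left(3 - 0\right)\right) + 4\right) \left(-4\right) \left(\frac{19}{3} - \frac{126}{79}\right) = \left(\left(3 + \left(3 + 0\right)\right) + 4\right) \left(-4\right) \left(\frac{19}{3} - \frac{126}{79}\right) = \left(\left(3 + 3\right) + 4\right) \left(-4\right) \frac{1123}{237} = \left(6 + 4\right) \left(-4\right) \frac{1123}{237} = 10 \left(-4\right) \frac{1123}{237} = \left(-40\right) \frac{1123}{237} = - \frac{44920}{237}$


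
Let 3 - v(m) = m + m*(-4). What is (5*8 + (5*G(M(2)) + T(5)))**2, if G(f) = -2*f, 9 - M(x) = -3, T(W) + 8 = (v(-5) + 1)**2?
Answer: 1089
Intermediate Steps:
v(m) = 3 + 3*m (v(m) = 3 - (m + m*(-4)) = 3 - (m - 4*m) = 3 - (-3)*m = 3 + 3*m)
T(W) = 113 (T(W) = -8 + ((3 + 3*(-5)) + 1)**2 = -8 + ((3 - 15) + 1)**2 = -8 + (-12 + 1)**2 = -8 + (-11)**2 = -8 + 121 = 113)
M(x) = 12 (M(x) = 9 - 1*(-3) = 9 + 3 = 12)
(5*8 + (5*G(M(2)) + T(5)))**2 = (5*8 + (5*(-2*12) + 113))**2 = (40 + (5*(-24) + 113))**2 = (40 + (-120 + 113))**2 = (40 - 7)**2 = 33**2 = 1089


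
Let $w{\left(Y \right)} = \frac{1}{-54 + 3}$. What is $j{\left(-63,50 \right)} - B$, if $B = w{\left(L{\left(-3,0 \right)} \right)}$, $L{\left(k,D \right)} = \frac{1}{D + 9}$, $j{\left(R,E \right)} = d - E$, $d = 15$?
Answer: $- \frac{1784}{51} \approx -34.98$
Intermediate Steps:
$j{\left(R,E \right)} = 15 - E$
$L{\left(k,D \right)} = \frac{1}{9 + D}$
$w{\left(Y \right)} = - \frac{1}{51}$ ($w{\left(Y \right)} = \frac{1}{-51} = - \frac{1}{51}$)
$B = - \frac{1}{51} \approx -0.019608$
$j{\left(-63,50 \right)} - B = \left(15 - 50\right) - - \frac{1}{51} = \left(15 - 50\right) + \frac{1}{51} = -35 + \frac{1}{51} = - \frac{1784}{51}$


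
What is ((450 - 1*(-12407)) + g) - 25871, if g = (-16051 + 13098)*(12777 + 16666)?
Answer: -86958193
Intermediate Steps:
g = -86945179 (g = -2953*29443 = -86945179)
((450 - 1*(-12407)) + g) - 25871 = ((450 - 1*(-12407)) - 86945179) - 25871 = ((450 + 12407) - 86945179) - 25871 = (12857 - 86945179) - 25871 = -86932322 - 25871 = -86958193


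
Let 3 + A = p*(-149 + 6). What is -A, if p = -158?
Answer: -22591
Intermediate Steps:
A = 22591 (A = -3 - 158*(-149 + 6) = -3 - 158*(-143) = -3 + 22594 = 22591)
-A = -1*22591 = -22591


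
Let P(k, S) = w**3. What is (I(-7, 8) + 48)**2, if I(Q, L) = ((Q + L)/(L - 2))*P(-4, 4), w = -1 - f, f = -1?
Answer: 2304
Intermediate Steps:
w = 0 (w = -1 - 1*(-1) = -1 + 1 = 0)
P(k, S) = 0 (P(k, S) = 0**3 = 0)
I(Q, L) = 0 (I(Q, L) = ((Q + L)/(L - 2))*0 = ((L + Q)/(-2 + L))*0 = 0)
(I(-7, 8) + 48)**2 = (0 + 48)**2 = 48**2 = 2304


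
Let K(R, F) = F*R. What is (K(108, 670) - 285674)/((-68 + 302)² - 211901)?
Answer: 213314/157145 ≈ 1.3574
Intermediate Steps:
(K(108, 670) - 285674)/((-68 + 302)² - 211901) = (670*108 - 285674)/((-68 + 302)² - 211901) = (72360 - 285674)/(234² - 211901) = -213314/(54756 - 211901) = -213314/(-157145) = -213314*(-1/157145) = 213314/157145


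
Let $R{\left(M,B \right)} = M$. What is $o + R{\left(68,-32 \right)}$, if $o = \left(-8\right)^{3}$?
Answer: $-444$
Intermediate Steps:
$o = -512$
$o + R{\left(68,-32 \right)} = -512 + 68 = -444$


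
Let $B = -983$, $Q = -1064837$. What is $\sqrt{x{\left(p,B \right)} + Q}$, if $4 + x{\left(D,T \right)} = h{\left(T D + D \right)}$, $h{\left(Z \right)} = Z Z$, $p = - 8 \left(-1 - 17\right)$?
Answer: $\sqrt{19995157623} \approx 1.414 \cdot 10^{5}$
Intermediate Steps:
$p = 144$ ($p = \left(-8\right) \left(-18\right) = 144$)
$h{\left(Z \right)} = Z^{2}$
$x{\left(D,T \right)} = -4 + \left(D + D T\right)^{2}$ ($x{\left(D,T \right)} = -4 + \left(T D + D\right)^{2} = -4 + \left(D T + D\right)^{2} = -4 + \left(D + D T\right)^{2}$)
$\sqrt{x{\left(p,B \right)} + Q} = \sqrt{\left(-4 + 144^{2} \left(1 - 983\right)^{2}\right) - 1064837} = \sqrt{\left(-4 + 20736 \left(-982\right)^{2}\right) - 1064837} = \sqrt{\left(-4 + 20736 \cdot 964324\right) - 1064837} = \sqrt{\left(-4 + 19996222464\right) - 1064837} = \sqrt{19996222460 - 1064837} = \sqrt{19995157623}$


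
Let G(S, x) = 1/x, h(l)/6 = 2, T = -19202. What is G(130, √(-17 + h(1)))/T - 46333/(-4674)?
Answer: 46333/4674 + I*√5/96010 ≈ 9.9129 + 2.329e-5*I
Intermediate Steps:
h(l) = 12 (h(l) = 6*2 = 12)
G(130, √(-17 + h(1)))/T - 46333/(-4674) = 1/(√(-17 + 12)*(-19202)) - 46333/(-4674) = -1/19202/√(-5) - 46333*(-1/4674) = -1/19202/(I*√5) + 46333/4674 = -I*√5/5*(-1/19202) + 46333/4674 = I*√5/96010 + 46333/4674 = 46333/4674 + I*√5/96010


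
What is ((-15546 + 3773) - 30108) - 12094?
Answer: -53975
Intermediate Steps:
((-15546 + 3773) - 30108) - 12094 = (-11773 - 30108) - 12094 = -41881 - 12094 = -53975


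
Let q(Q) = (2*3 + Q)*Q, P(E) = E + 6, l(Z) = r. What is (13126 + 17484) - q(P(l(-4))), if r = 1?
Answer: 30519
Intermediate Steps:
l(Z) = 1
P(E) = 6 + E
q(Q) = Q*(6 + Q) (q(Q) = (6 + Q)*Q = Q*(6 + Q))
(13126 + 17484) - q(P(l(-4))) = (13126 + 17484) - (6 + 1)*(6 + (6 + 1)) = 30610 - 7*(6 + 7) = 30610 - 7*13 = 30610 - 1*91 = 30610 - 91 = 30519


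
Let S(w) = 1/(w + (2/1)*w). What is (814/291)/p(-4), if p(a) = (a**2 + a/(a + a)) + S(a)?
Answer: 3256/19109 ≈ 0.17039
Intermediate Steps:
S(w) = 1/(3*w) (S(w) = 1/(w + (2*1)*w) = 1/(w + 2*w) = 1/(3*w))
p(a) = 1/2 + a**2 + 1/(3*a) (p(a) = (a**2 + a/(a + a)) + 1/(3*a) = (a**2 + a/((2*a))) + 1/(3*a) = (a**2 + (1/(2*a))*a) + 1/(3*a) = (a**2 + 1/2) + 1/(3*a) = (1/2 + a**2) + 1/(3*a) = 1/2 + a**2 + 1/(3*a))
(814/291)/p(-4) = (814/291)/(((1/3 + (-4)**3 + (1/2)*(-4))/(-4))) = (814*(1/291))/((-(1/3 - 64 - 2)/4)) = 814/(291*((-1/4*(-197/3)))) = 814/(291*(197/12)) = (814/291)*(12/197) = 3256/19109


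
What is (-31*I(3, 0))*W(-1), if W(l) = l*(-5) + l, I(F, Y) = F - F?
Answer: 0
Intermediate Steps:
I(F, Y) = 0
W(l) = -4*l (W(l) = -5*l + l = -4*l)
(-31*I(3, 0))*W(-1) = (-31*0)*(-4*(-1)) = 0*4 = 0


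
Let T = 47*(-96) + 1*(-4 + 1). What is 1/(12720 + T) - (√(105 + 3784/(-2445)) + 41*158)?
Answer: -53151989/8205 - √618440745/2445 ≈ -6488.2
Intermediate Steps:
T = -4515 (T = -4512 + 1*(-3) = -4512 - 3 = -4515)
1/(12720 + T) - (√(105 + 3784/(-2445)) + 41*158) = 1/(12720 - 4515) - (√(105 + 3784/(-2445)) + 41*158) = 1/8205 - (√(105 + 3784*(-1/2445)) + 6478) = 1/8205 - (√(105 - 3784/2445) + 6478) = 1/8205 - (√(252941/2445) + 6478) = 1/8205 - (√618440745/2445 + 6478) = 1/8205 - (6478 + √618440745/2445) = 1/8205 + (-6478 - √618440745/2445) = -53151989/8205 - √618440745/2445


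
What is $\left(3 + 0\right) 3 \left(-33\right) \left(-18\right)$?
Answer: $5346$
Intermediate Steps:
$\left(3 + 0\right) 3 \left(-33\right) \left(-18\right) = 3 \cdot 3 \left(-33\right) \left(-18\right) = 9 \left(-33\right) \left(-18\right) = \left(-297\right) \left(-18\right) = 5346$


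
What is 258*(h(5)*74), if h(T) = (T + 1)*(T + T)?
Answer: 1145520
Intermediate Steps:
h(T) = 2*T*(1 + T) (h(T) = (1 + T)*(2*T) = 2*T*(1 + T))
258*(h(5)*74) = 258*((2*5*(1 + 5))*74) = 258*((2*5*6)*74) = 258*(60*74) = 258*4440 = 1145520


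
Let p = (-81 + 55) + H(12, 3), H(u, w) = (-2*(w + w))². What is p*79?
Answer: 9322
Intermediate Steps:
H(u, w) = 16*w² (H(u, w) = (-4*w)² = 16*w²)
p = 118 (p = (-81 + 55) + 16*3² = -26 + 16*9 = -26 + 144 = 118)
p*79 = 118*79 = 9322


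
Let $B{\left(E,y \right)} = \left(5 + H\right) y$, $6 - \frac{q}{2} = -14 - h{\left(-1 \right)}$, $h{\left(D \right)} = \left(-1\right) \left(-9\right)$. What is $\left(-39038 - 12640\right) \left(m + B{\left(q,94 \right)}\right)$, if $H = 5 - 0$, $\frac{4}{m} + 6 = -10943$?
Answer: $- \frac{531872869968}{10949} \approx -4.8577 \cdot 10^{7}$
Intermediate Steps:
$m = - \frac{4}{10949}$ ($m = \frac{4}{-6 - 10943} = \frac{4}{-10949} = 4 \left(- \frac{1}{10949}\right) = - \frac{4}{10949} \approx -0.00036533$)
$H = 5$ ($H = 5 + 0 = 5$)
$h{\left(D \right)} = 9$
$q = 58$ ($q = 12 - 2 \left(-14 - 9\right) = 12 - -46 = 12 + 46 = 58$)
$B{\left(E,y \right)} = 10 y$ ($B{\left(E,y \right)} = \left(5 + 5\right) y = 10 y$)
$\left(-39038 - 12640\right) \left(m + B{\left(q,94 \right)}\right) = \left(-39038 - 12640\right) \left(- \frac{4}{10949} + 10 \cdot 94\right) = - 51678 \left(- \frac{4}{10949} + 940\right) = \left(-51678\right) \frac{10292056}{10949} = - \frac{531872869968}{10949}$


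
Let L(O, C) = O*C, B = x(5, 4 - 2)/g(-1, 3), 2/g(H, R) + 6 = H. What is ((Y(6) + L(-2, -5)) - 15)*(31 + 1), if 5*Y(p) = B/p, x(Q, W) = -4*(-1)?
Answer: -2624/15 ≈ -174.93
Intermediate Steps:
g(H, R) = 2/(-6 + H)
x(Q, W) = 4
B = -14 (B = 4/((2/(-6 - 1))) = 4/((2/(-7))) = 4/((2*(-1/7))) = 4/(-2/7) = 4*(-7/2) = -14)
Y(p) = -14/(5*p) (Y(p) = (-14/p)/5 = -14/(5*p))
L(O, C) = C*O
((Y(6) + L(-2, -5)) - 15)*(31 + 1) = ((-14/5/6 - 5*(-2)) - 15)*(31 + 1) = ((-14/5*1/6 + 10) - 15)*32 = ((-7/15 + 10) - 15)*32 = (143/15 - 15)*32 = -82/15*32 = -2624/15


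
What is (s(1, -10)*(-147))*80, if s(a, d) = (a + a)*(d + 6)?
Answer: 94080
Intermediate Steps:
s(a, d) = 2*a*(6 + d) (s(a, d) = (2*a)*(6 + d) = 2*a*(6 + d))
(s(1, -10)*(-147))*80 = ((2*1*(6 - 10))*(-147))*80 = ((2*1*(-4))*(-147))*80 = -8*(-147)*80 = 1176*80 = 94080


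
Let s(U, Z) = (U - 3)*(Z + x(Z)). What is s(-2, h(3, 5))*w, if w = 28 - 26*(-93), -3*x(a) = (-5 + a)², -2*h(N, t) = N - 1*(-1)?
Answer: 672650/3 ≈ 2.2422e+5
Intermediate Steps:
h(N, t) = -½ - N/2 (h(N, t) = -(N - 1*(-1))/2 = -(N + 1)/2 = -(1 + N)/2 = -½ - N/2)
x(a) = -(-5 + a)²/3
s(U, Z) = (-3 + U)*(Z - (-5 + Z)²/3) (s(U, Z) = (U - 3)*(Z - (-5 + Z)²/3) = (-3 + U)*(Z - (-5 + Z)²/3))
w = 2446 (w = 28 + 2418 = 2446)
s(-2, h(3, 5))*w = ((-5 + (-½ - ½*3))² - 3*(-½ - ½*3) - 2*(-½ - ½*3) - ⅓*(-2)*(-5 + (-½ - ½*3))²)*2446 = ((-5 + (-½ - 3/2))² - 3*(-½ - 3/2) - 2*(-½ - 3/2) - ⅓*(-2)*(-5 + (-½ - 3/2))²)*2446 = ((-5 - 2)² - 3*(-2) - 2*(-2) - ⅓*(-2)*(-5 - 2)²)*2446 = ((-7)² + 6 + 4 - ⅓*(-2)*(-7)²)*2446 = (49 + 6 + 4 - ⅓*(-2)*49)*2446 = (49 + 6 + 4 + 98/3)*2446 = (275/3)*2446 = 672650/3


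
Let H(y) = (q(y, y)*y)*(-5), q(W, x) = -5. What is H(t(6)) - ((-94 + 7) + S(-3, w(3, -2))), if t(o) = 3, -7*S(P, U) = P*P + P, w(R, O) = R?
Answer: 1140/7 ≈ 162.86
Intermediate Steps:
S(P, U) = -P/7 - P**2/7 (S(P, U) = -(P*P + P)/7 = -(P**2 + P)/7 = -(P + P**2)/7 = -P/7 - P**2/7)
H(y) = 25*y (H(y) = -5*y*(-5) = 25*y)
H(t(6)) - ((-94 + 7) + S(-3, w(3, -2))) = 25*3 - ((-94 + 7) - 1/7*(-3)*(1 - 3)) = 75 - (-87 - 1/7*(-3)*(-2)) = 75 - (-87 - 6/7) = 75 - 1*(-615/7) = 75 + 615/7 = 1140/7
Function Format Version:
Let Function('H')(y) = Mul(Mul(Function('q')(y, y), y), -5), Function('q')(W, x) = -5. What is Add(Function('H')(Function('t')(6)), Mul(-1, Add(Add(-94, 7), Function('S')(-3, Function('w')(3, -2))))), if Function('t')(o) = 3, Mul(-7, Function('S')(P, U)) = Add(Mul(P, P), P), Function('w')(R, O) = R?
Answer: Rational(1140, 7) ≈ 162.86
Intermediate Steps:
Function('S')(P, U) = Add(Mul(Rational(-1, 7), P), Mul(Rational(-1, 7), Pow(P, 2))) (Function('S')(P, U) = Mul(Rational(-1, 7), Add(Mul(P, P), P)) = Mul(Rational(-1, 7), Add(Pow(P, 2), P)) = Mul(Rational(-1, 7), Add(P, Pow(P, 2))) = Add(Mul(Rational(-1, 7), P), Mul(Rational(-1, 7), Pow(P, 2))))
Function('H')(y) = Mul(25, y) (Function('H')(y) = Mul(Mul(-5, y), -5) = Mul(25, y))
Add(Function('H')(Function('t')(6)), Mul(-1, Add(Add(-94, 7), Function('S')(-3, Function('w')(3, -2))))) = Add(Mul(25, 3), Mul(-1, Add(Add(-94, 7), Mul(Rational(-1, 7), -3, Add(1, -3))))) = Add(75, Mul(-1, Add(-87, Mul(Rational(-1, 7), -3, -2)))) = Add(75, Mul(-1, Add(-87, Rational(-6, 7)))) = Add(75, Mul(-1, Rational(-615, 7))) = Add(75, Rational(615, 7)) = Rational(1140, 7)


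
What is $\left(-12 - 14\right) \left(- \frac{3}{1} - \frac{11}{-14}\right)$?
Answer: $\frac{403}{7} \approx 57.571$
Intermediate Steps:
$\left(-12 - 14\right) \left(- \frac{3}{1} - \frac{11}{-14}\right) = - 26 \left(\left(-3\right) 1 - - \frac{11}{14}\right) = - 26 \left(-3 + \frac{11}{14}\right) = \left(-26\right) \left(- \frac{31}{14}\right) = \frac{403}{7}$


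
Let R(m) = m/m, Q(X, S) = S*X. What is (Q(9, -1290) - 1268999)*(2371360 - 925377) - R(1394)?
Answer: -1851738843648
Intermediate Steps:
R(m) = 1
(Q(9, -1290) - 1268999)*(2371360 - 925377) - R(1394) = (-1290*9 - 1268999)*(2371360 - 925377) - 1*1 = (-11610 - 1268999)*1445983 - 1 = -1280609*1445983 - 1 = -1851738843647 - 1 = -1851738843648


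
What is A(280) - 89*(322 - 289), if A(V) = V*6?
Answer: -1257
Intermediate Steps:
A(V) = 6*V
A(280) - 89*(322 - 289) = 6*280 - 89*(322 - 289) = 1680 - 89*33 = 1680 - 2937 = -1257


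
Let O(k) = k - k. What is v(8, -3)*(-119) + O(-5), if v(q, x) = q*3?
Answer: -2856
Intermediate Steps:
v(q, x) = 3*q
O(k) = 0
v(8, -3)*(-119) + O(-5) = (3*8)*(-119) + 0 = 24*(-119) + 0 = -2856 + 0 = -2856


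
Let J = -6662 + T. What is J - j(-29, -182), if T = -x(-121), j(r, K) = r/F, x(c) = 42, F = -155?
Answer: -1039149/155 ≈ -6704.2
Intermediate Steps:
j(r, K) = -r/155 (j(r, K) = r/(-155) = r*(-1/155) = -r/155)
T = -42 (T = -1*42 = -42)
J = -6704 (J = -6662 - 42 = -6704)
J - j(-29, -182) = -6704 - (-1)*(-29)/155 = -6704 - 1*29/155 = -6704 - 29/155 = -1039149/155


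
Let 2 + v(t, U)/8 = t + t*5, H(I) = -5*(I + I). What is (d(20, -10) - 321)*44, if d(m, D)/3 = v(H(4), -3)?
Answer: -269676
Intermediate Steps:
H(I) = -10*I
v(t, U) = -16 + 48*t (v(t, U) = -16 + 8*(t + t*5) = -16 + 8*(t + 5*t) = -16 + 8*(6*t) = -16 + 48*t)
d(m, D) = -5808 (d(m, D) = 3*(-16 + 48*(-10*4)) = 3*(-16 + 48*(-40)) = 3*(-16 - 1920) = 3*(-1936) = -5808)
(d(20, -10) - 321)*44 = (-5808 - 321)*44 = -6129*44 = -269676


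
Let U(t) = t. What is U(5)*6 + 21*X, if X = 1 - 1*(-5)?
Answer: 156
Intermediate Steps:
X = 6 (X = 1 + 5 = 6)
U(5)*6 + 21*X = 5*6 + 21*6 = 30 + 126 = 156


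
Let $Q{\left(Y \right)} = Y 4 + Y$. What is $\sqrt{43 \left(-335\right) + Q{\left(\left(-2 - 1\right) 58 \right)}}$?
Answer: $5 i \sqrt{611} \approx 123.59 i$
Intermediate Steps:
$Q{\left(Y \right)} = 5 Y$ ($Q{\left(Y \right)} = 4 Y + Y = 5 Y$)
$\sqrt{43 \left(-335\right) + Q{\left(\left(-2 - 1\right) 58 \right)}} = \sqrt{43 \left(-335\right) + 5 \left(-2 - 1\right) 58} = \sqrt{-14405 + 5 \left(-2 - 1\right) 58} = \sqrt{-14405 + 5 \left(\left(-3\right) 58\right)} = \sqrt{-14405 + 5 \left(-174\right)} = \sqrt{-14405 - 870} = \sqrt{-15275} = 5 i \sqrt{611}$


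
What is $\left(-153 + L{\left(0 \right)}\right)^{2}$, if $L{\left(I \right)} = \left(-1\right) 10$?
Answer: $26569$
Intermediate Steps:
$L{\left(I \right)} = -10$
$\left(-153 + L{\left(0 \right)}\right)^{2} = \left(-153 - 10\right)^{2} = \left(-163\right)^{2} = 26569$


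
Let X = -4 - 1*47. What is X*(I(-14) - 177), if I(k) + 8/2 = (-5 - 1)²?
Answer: 7395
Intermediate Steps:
I(k) = 32 (I(k) = -4 + (-5 - 1)² = -4 + (-6)² = -4 + 36 = 32)
X = -51 (X = -4 - 47 = -51)
X*(I(-14) - 177) = -51*(32 - 177) = -51*(-145) = 7395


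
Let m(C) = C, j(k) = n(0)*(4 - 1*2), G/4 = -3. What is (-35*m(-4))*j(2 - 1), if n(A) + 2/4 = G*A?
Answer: -140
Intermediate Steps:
G = -12 (G = 4*(-3) = -12)
n(A) = -½ - 12*A
j(k) = -1 (j(k) = (-½ - 12*0)*(4 - 1*2) = (-½ + 0)*(4 - 2) = -½*2 = -1)
(-35*m(-4))*j(2 - 1) = -35*(-4)*(-1) = 140*(-1) = -140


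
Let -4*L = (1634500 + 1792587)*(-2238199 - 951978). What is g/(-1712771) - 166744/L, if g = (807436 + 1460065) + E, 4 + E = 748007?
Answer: -1735186787713622768/985565764992684191 ≈ -1.7606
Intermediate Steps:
E = 748003 (E = -4 + 748007 = 748003)
L = 10933014124399/4 (L = -(1634500 + 1792587)*(-2238199 - 951978)/4 = -3427087*(-3190177)/4 = -1/4*(-10933014124399) = 10933014124399/4 ≈ 2.7333e+12)
g = 3015504 (g = (807436 + 1460065) + 748003 = 2267501 + 748003 = 3015504)
g/(-1712771) - 166744/L = 3015504/(-1712771) - 166744/10933014124399/4 = 3015504*(-1/1712771) - 166744*4/10933014124399 = -3015504/1712771 - 35104/575421796021 = -1735186787713622768/985565764992684191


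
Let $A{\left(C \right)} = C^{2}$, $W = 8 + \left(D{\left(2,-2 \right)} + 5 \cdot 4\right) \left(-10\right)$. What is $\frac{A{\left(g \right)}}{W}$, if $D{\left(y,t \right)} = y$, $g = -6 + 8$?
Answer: $- \frac{1}{53} \approx -0.018868$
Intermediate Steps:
$g = 2$
$W = -212$ ($W = 8 + \left(2 + 5 \cdot 4\right) \left(-10\right) = 8 + \left(2 + 20\right) \left(-10\right) = 8 + 22 \left(-10\right) = 8 - 220 = -212$)
$\frac{A{\left(g \right)}}{W} = \frac{2^{2}}{-212} = 4 \left(- \frac{1}{212}\right) = - \frac{1}{53}$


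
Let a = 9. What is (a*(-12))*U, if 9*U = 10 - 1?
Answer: -108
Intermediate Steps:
U = 1 (U = (10 - 1)/9 = (⅑)*9 = 1)
(a*(-12))*U = (9*(-12))*1 = -108*1 = -108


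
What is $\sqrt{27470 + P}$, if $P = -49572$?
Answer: $i \sqrt{22102} \approx 148.67 i$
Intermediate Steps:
$\sqrt{27470 + P} = \sqrt{27470 - 49572} = \sqrt{-22102} = i \sqrt{22102}$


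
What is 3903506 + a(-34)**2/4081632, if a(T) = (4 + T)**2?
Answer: 331930746079/85034 ≈ 3.9035e+6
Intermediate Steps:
3903506 + a(-34)**2/4081632 = 3903506 + ((4 - 34)**2)**2/4081632 = 3903506 + ((-30)**2)**2*(1/4081632) = 3903506 + 900**2*(1/4081632) = 3903506 + 810000*(1/4081632) = 3903506 + 16875/85034 = 331930746079/85034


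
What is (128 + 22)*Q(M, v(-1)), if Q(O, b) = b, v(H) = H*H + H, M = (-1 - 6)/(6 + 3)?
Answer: 0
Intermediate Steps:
M = -7/9 ≈ -0.77778
v(H) = H + H**2 (v(H) = H**2 + H = H + H**2)
(128 + 22)*Q(M, v(-1)) = (128 + 22)*(-(1 - 1)) = 150*(-1*0) = 150*0 = 0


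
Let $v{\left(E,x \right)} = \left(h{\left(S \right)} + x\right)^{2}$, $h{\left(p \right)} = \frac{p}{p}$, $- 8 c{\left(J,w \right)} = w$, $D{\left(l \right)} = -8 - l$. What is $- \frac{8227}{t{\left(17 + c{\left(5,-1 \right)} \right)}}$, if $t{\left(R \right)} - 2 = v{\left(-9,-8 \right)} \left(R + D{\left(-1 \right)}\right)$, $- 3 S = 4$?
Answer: $- \frac{65816}{3985} \approx -16.516$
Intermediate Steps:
$S = - \frac{4}{3}$ ($S = \left(- \frac{1}{3}\right) 4 = - \frac{4}{3} \approx -1.3333$)
$c{\left(J,w \right)} = - \frac{w}{8}$
$h{\left(p \right)} = 1$
$v{\left(E,x \right)} = \left(1 + x\right)^{2}$
$t{\left(R \right)} = -341 + 49 R$ ($t{\left(R \right)} = 2 + \left(1 - 8\right)^{2} \left(R - 7\right) = 2 + \left(-7\right)^{2} \left(R + \left(-8 + 1\right)\right) = 2 + 49 \left(R - 7\right) = 2 + 49 \left(-7 + R\right) = 2 + \left(-343 + 49 R\right) = -341 + 49 R$)
$- \frac{8227}{t{\left(17 + c{\left(5,-1 \right)} \right)}} = - \frac{8227}{-341 + 49 \left(17 - - \frac{1}{8}\right)} = - \frac{8227}{-341 + 49 \left(17 + \frac{1}{8}\right)} = - \frac{8227}{-341 + 49 \cdot \frac{137}{8}} = - \frac{8227}{-341 + \frac{6713}{8}} = - \frac{8227}{\frac{3985}{8}} = \left(-8227\right) \frac{8}{3985} = - \frac{65816}{3985}$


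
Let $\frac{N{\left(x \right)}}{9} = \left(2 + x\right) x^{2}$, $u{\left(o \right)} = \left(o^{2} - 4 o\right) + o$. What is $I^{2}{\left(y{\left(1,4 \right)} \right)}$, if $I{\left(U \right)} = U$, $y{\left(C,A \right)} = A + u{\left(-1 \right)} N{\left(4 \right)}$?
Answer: $11971600$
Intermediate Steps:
$u{\left(o \right)} = o^{2} - 3 o$
$N{\left(x \right)} = 9 x^{2} \left(2 + x\right)$ ($N{\left(x \right)} = 9 \left(2 + x\right) x^{2} = 9 x^{2} \left(2 + x\right)$)
$y{\left(C,A \right)} = 3456 + A$ ($y{\left(C,A \right)} = A + - (-3 - 1) 9 \cdot 4^{2} \left(2 + 4\right) = A + \left(-1\right) \left(-4\right) 9 \cdot 16 \cdot 6 = A + 4 \cdot 864 = A + 3456 = 3456 + A$)
$I^{2}{\left(y{\left(1,4 \right)} \right)} = \left(3456 + 4\right)^{2} = 3460^{2} = 11971600$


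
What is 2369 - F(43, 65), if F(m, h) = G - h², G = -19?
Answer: 6613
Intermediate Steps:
F(m, h) = -19 - h²
2369 - F(43, 65) = 2369 - (-19 - 1*65²) = 2369 - (-19 - 1*4225) = 2369 - (-19 - 4225) = 2369 - 1*(-4244) = 2369 + 4244 = 6613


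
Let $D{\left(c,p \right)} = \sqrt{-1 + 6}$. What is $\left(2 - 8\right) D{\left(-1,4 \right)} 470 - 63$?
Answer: $-63 - 2820 \sqrt{5} \approx -6368.7$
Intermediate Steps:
$D{\left(c,p \right)} = \sqrt{5}$
$\left(2 - 8\right) D{\left(-1,4 \right)} 470 - 63 = \left(2 - 8\right) \sqrt{5} \cdot 470 - 63 = - 6 \sqrt{5} \cdot 470 - 63 = - 2820 \sqrt{5} - 63 = -63 - 2820 \sqrt{5}$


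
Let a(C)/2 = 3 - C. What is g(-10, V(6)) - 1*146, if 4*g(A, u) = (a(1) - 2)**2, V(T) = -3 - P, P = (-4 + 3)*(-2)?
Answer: -145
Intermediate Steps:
a(C) = 6 - 2*C (a(C) = 2*(3 - C) = 6 - 2*C)
P = 2 (P = -1*(-2) = 2)
V(T) = -5 (V(T) = -3 - 1*2 = -3 - 2 = -5)
g(A, u) = 1 (g(A, u) = ((6 - 2*1) - 2)**2/4 = ((6 - 2) - 2)**2/4 = (4 - 2)**2/4 = (1/4)*2**2 = (1/4)*4 = 1)
g(-10, V(6)) - 1*146 = 1 - 1*146 = 1 - 146 = -145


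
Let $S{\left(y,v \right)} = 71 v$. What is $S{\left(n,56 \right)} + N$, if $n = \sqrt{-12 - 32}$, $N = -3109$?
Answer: $867$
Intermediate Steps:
$n = 2 i \sqrt{11}$ ($n = \sqrt{-44} = 2 i \sqrt{11} \approx 6.6332 i$)
$S{\left(n,56 \right)} + N = 71 \cdot 56 - 3109 = 3976 - 3109 = 867$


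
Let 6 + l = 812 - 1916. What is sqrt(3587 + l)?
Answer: sqrt(2477) ≈ 49.769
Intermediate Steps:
l = -1110 (l = -6 + (812 - 1916) = -6 - 1104 = -1110)
sqrt(3587 + l) = sqrt(3587 - 1110) = sqrt(2477)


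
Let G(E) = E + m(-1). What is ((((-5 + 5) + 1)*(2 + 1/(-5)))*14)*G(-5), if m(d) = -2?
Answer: -882/5 ≈ -176.40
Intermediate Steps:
G(E) = -2 + E (G(E) = E - 2 = -2 + E)
((((-5 + 5) + 1)*(2 + 1/(-5)))*14)*G(-5) = ((((-5 + 5) + 1)*(2 + 1/(-5)))*14)*(-2 - 5) = (((0 + 1)*(2 + 1*(-1/5)))*14)*(-7) = ((1*(2 - 1/5))*14)*(-7) = ((1*(9/5))*14)*(-7) = ((9/5)*14)*(-7) = (126/5)*(-7) = -882/5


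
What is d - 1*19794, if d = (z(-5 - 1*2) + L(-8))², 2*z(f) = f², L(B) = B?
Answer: -78087/4 ≈ -19522.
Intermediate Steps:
z(f) = f²/2
d = 1089/4 (d = ((-5 - 1*2)²/2 - 8)² = ((-5 - 2)²/2 - 8)² = ((½)*(-7)² - 8)² = ((½)*49 - 8)² = (49/2 - 8)² = (33/2)² = 1089/4 ≈ 272.25)
d - 1*19794 = 1089/4 - 1*19794 = 1089/4 - 19794 = -78087/4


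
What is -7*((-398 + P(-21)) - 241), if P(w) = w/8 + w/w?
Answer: 35875/8 ≈ 4484.4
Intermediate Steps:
P(w) = 1 + w/8 (P(w) = w*(⅛) + 1 = w/8 + 1 = 1 + w/8)
-7*((-398 + P(-21)) - 241) = -7*((-398 + (1 + (⅛)*(-21))) - 241) = -7*((-398 + (1 - 21/8)) - 241) = -7*((-398 - 13/8) - 241) = -7*(-3197/8 - 241) = -7*(-5125/8) = 35875/8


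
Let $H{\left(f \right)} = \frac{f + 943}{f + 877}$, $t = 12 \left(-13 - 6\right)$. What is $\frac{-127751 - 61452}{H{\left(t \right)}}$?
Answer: $- \frac{11162977}{65} \approx -1.7174 \cdot 10^{5}$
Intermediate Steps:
$t = -228$ ($t = 12 \left(-19\right) = -228$)
$H{\left(f \right)} = \frac{943 + f}{877 + f}$
$\frac{-127751 - 61452}{H{\left(t \right)}} = \frac{-127751 - 61452}{\frac{1}{877 - 228} \left(943 - 228\right)} = - \frac{189203}{\frac{1}{649} \cdot 715} = - \frac{189203}{\frac{65}{59}} = \left(-189203\right) \frac{59}{65} = - \frac{11162977}{65}$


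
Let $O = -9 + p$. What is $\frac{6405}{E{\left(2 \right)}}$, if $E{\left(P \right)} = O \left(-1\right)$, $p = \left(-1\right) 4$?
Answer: $\frac{6405}{13} \approx 492.69$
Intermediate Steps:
$p = -4$
$O = -13$ ($O = -9 - 4 = -13$)
$E{\left(P \right)} = 13$ ($E{\left(P \right)} = \left(-13\right) \left(-1\right) = 13$)
$\frac{6405}{E{\left(2 \right)}} = \frac{6405}{13}$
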